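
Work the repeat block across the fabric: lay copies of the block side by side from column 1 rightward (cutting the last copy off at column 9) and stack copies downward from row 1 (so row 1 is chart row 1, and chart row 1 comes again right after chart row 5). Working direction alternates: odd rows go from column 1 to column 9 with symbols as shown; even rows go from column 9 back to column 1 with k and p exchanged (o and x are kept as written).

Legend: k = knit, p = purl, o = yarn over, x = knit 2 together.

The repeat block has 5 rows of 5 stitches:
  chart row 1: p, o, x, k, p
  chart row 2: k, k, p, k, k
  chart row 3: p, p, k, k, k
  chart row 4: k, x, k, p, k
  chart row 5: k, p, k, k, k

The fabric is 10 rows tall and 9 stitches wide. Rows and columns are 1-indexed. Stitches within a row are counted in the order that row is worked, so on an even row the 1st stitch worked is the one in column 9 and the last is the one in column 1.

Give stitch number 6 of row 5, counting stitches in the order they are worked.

Row 5 uses chart row ((5-1) mod 5)+1 = 5. Row 5 is odd, so RS.
Chart row 5 tiled across columns 1-9: k p k k k k p k k
RS: work column 1 to column 9, symbols as charted — the tiled row is the row as worked.
Stitch 6 in working order -> k

Stitch:
k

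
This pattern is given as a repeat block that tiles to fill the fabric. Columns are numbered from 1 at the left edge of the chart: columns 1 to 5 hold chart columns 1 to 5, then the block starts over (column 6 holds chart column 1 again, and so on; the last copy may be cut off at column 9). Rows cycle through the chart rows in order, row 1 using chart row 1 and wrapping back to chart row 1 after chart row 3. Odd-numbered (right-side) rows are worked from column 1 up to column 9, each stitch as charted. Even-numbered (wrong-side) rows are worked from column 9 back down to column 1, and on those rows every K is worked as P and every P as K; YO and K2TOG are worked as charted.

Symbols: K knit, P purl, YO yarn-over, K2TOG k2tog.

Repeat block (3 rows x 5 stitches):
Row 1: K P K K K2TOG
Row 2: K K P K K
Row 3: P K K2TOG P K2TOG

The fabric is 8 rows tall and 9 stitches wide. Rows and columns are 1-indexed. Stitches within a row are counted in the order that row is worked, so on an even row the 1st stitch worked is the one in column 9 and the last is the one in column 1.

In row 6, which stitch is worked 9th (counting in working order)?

Row 6: (6-1) mod 3 = 2, so use chart row 3. Even row -> WS.
Chart row 3 tiled across columns 1-9: P K K2TOG P K2TOG P K K2TOG P
WS row: flip the tiled sequence (start at column 9) and apply K<->P; YO and K2TOG stay.
Row 6 as worked: K K2TOG P K K2TOG K K2TOG P K
Counting 9 along the worked row gives K.

Result:
K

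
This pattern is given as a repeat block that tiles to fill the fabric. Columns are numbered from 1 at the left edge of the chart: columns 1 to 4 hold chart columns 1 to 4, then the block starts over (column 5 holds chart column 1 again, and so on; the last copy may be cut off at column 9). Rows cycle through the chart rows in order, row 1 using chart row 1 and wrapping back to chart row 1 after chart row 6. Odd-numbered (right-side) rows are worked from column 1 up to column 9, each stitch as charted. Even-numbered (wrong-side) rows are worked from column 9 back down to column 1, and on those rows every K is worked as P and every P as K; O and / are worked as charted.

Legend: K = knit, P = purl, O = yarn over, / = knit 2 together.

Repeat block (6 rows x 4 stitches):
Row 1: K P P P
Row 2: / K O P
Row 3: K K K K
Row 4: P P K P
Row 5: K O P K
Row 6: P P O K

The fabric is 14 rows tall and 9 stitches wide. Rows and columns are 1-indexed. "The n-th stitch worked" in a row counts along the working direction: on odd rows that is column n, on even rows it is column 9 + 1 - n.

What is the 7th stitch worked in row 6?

For row 6: chart row = ((6-1) mod 6) + 1 = 6; this is a WS (even) row.
Chart row 6 tiled across columns 1-9: P P O K P P O K P
WS: work from column 9 back to column 1 (reverse the tiled row), swapping K<->P (O and / unchanged).
Row 6 as worked: K P O K K P O K K
The 7th stitch worked is O.

Stitch:
O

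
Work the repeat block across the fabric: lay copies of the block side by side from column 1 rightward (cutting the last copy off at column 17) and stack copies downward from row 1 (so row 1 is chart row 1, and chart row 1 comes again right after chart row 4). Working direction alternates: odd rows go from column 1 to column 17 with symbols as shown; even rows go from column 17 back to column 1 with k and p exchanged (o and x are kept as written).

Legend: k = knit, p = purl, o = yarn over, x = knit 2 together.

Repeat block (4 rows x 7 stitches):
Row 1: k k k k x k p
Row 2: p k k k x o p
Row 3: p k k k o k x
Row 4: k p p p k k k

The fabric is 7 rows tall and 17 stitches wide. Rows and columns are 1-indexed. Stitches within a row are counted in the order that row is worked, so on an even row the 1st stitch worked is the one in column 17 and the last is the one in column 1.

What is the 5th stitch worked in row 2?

Row 2: (2-1) mod 4 = 1, so use chart row 2. Even row -> WS.
Chart row 2 tiled across columns 1-17: p k k k x o p p k k k x o p p k k
Wrong side: read the tiled row from column 17 down to 1 and exchange k with p (leave o, x).
Row 2 as worked: p p k k o x p p p k k o x p p p k
The 5th stitch worked is o.

Result:
o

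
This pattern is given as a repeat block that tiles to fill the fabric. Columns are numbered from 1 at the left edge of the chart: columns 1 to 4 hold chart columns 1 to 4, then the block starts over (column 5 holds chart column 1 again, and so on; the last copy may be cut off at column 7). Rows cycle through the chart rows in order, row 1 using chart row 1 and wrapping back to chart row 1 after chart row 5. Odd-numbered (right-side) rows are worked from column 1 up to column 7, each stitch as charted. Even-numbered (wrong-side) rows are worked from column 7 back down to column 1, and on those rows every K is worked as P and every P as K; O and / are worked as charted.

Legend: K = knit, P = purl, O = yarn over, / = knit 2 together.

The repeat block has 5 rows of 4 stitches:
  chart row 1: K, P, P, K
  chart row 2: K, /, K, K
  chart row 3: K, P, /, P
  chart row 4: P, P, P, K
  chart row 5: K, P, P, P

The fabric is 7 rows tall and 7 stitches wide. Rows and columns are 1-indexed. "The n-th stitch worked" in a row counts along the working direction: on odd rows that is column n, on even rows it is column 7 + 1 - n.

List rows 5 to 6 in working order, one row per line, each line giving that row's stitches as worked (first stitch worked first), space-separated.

Row 5: chart row 5, RS - tile across columns 1-7 and work as-is.
Row 6: chart row 1, WS - tiled (columns 1-7): K P P K K P P; work from column 7 back to 1 with K<->P swapped.

== ROWS AS WORKED ==
K P P P K P P
K K P P K K P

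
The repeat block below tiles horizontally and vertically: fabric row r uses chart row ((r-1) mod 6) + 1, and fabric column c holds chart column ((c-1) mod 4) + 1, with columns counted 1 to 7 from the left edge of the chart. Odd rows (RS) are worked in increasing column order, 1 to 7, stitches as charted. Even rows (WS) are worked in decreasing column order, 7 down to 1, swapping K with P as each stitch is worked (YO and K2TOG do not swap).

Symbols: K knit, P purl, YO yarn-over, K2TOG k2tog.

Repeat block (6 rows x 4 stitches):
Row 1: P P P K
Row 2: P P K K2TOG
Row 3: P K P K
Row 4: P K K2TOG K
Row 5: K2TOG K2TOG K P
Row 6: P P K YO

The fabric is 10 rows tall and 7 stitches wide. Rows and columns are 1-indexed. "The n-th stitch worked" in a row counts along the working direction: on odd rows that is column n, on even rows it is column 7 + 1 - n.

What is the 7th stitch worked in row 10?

Stitch:
K

Derivation:
Row 10 uses chart row ((10-1) mod 6)+1 = 4. Row 10 is even, so WS.
Chart row 4 tiled across columns 1-7: P K K2TOG K P K K2TOG
Wrong side: read the tiled row from column 7 down to 1 and exchange K with P (leave YO, K2TOG).
Row 10 as worked: K2TOG P K P K2TOG P K
Counting 7 along the worked row gives K.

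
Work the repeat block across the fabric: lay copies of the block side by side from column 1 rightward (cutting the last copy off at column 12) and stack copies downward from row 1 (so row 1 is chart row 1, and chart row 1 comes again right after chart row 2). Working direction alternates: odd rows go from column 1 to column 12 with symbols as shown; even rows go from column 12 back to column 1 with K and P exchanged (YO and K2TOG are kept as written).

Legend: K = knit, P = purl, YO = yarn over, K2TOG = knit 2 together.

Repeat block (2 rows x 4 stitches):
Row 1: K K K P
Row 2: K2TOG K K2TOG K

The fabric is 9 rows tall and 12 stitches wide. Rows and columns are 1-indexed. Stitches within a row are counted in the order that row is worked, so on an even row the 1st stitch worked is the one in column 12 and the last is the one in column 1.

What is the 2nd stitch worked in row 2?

== STITCH ==
K2TOG

Derivation:
Row 2 uses chart row ((2-1) mod 2)+1 = 2. Row 2 is even, so WS.
Chart row 2 tiled across columns 1-12: K2TOG K K2TOG K K2TOG K K2TOG K K2TOG K K2TOG K
WS row: flip the tiled sequence (start at column 12) and apply K<->P; YO and K2TOG stay.
Row 2 as worked: P K2TOG P K2TOG P K2TOG P K2TOG P K2TOG P K2TOG
Counting 2 along the worked row gives K2TOG.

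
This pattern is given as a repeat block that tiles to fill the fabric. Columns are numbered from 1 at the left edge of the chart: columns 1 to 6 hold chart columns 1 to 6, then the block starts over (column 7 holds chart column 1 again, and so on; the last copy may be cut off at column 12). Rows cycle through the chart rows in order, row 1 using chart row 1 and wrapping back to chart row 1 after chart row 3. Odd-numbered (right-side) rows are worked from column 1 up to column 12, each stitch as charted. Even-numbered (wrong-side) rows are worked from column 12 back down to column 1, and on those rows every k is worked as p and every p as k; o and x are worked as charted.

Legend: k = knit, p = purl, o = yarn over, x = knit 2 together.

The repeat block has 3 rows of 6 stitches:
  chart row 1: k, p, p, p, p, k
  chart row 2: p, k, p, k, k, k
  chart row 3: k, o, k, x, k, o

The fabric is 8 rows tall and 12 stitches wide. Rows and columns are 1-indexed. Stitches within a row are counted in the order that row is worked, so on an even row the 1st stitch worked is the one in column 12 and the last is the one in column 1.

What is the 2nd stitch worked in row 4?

== STITCH ==
k

Derivation:
For row 4: chart row = ((4-1) mod 3) + 1 = 1; this is a WS (even) row.
Chart row 1 tiled across columns 1-12: k p p p p k k p p p p k
WS: work from column 12 back to column 1 (reverse the tiled row), swapping k<->p (o and x unchanged).
Row 4 as worked: p k k k k p p k k k k p
The 2nd stitch worked is k.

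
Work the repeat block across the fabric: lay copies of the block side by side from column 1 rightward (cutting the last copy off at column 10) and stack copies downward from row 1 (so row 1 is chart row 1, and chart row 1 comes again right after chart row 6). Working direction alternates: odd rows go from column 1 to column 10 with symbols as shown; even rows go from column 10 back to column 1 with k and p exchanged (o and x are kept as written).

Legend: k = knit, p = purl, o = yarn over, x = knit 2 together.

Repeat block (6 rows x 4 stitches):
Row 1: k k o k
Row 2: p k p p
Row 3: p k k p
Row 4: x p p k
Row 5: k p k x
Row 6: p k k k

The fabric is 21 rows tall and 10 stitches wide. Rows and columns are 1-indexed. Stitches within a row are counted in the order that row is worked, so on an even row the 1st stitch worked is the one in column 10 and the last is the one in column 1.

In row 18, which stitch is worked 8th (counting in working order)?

== STITCH ==
p

Derivation:
For row 18: chart row = ((18-1) mod 6) + 1 = 6; this is a WS (even) row.
Chart row 6 tiled across columns 1-10: p k k k p k k k p k
Wrong side: read the tiled row from column 10 down to 1 and exchange k with p (leave o, x).
Row 18 as worked: p k p p p k p p p k
Counting 8 along the worked row gives p.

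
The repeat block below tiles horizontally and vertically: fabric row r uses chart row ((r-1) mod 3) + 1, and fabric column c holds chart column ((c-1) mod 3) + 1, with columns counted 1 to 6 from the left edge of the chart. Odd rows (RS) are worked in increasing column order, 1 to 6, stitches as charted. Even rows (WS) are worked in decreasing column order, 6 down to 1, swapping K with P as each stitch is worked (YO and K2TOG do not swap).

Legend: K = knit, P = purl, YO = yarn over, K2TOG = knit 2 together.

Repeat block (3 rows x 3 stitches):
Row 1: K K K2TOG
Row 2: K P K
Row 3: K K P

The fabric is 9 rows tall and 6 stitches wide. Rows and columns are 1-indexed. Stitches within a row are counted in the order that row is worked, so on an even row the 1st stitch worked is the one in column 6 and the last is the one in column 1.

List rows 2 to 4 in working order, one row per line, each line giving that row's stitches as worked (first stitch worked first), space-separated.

Result:
P K P P K P
K K P K K P
K2TOG P P K2TOG P P

Derivation:
Row 2: chart row 2, WS - tiled (columns 1-6): K P K K P K; work from column 6 back to 1 with K<->P swapped.
Row 3: chart row 3, RS - tile across columns 1-6 and work as-is.
Row 4: chart row 1, WS - tiled (columns 1-6): K K K2TOG K K K2TOG; work from column 6 back to 1 with K<->P swapped.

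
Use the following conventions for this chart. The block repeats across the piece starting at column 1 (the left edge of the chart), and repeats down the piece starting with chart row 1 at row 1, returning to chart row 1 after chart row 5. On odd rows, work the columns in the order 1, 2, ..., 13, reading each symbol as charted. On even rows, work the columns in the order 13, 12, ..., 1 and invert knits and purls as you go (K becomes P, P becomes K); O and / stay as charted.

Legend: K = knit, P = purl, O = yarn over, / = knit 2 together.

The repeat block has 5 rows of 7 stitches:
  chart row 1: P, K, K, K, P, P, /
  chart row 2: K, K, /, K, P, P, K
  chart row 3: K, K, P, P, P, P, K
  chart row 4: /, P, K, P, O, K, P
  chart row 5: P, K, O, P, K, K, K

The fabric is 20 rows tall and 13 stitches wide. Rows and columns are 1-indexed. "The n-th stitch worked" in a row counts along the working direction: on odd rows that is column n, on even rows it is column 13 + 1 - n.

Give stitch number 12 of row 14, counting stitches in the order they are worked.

== STITCH ==
K

Derivation:
Row 14 uses chart row ((14-1) mod 5)+1 = 4. Row 14 is even, so WS.
Chart row 4 tiled across columns 1-13: / P K P O K P / P K P O K
WS row: flip the tiled sequence (start at column 13) and apply K<->P; O and / stay.
Row 14 as worked: P O K P K / K P O K P K /
Counting 12 along the worked row gives K.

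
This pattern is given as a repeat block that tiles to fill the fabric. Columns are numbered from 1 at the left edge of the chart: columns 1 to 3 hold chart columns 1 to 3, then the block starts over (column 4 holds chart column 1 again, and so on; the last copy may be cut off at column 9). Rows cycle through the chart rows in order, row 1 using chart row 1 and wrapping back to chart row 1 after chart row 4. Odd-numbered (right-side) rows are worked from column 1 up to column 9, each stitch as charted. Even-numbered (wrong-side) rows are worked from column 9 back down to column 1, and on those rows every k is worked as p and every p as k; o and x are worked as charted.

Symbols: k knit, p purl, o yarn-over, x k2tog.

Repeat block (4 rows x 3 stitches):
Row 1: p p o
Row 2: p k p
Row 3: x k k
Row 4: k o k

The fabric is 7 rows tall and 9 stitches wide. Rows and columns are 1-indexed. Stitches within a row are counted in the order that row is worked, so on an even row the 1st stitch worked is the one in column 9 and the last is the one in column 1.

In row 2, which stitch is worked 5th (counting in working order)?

Row 2 uses chart row ((2-1) mod 4)+1 = 2. Row 2 is even, so WS.
Chart row 2 tiled across columns 1-9: p k p p k p p k p
Wrong side: read the tiled row from column 9 down to 1 and exchange k with p (leave o, x).
Row 2 as worked: k p k k p k k p k
The 5th stitch worked is p.

== STITCH ==
p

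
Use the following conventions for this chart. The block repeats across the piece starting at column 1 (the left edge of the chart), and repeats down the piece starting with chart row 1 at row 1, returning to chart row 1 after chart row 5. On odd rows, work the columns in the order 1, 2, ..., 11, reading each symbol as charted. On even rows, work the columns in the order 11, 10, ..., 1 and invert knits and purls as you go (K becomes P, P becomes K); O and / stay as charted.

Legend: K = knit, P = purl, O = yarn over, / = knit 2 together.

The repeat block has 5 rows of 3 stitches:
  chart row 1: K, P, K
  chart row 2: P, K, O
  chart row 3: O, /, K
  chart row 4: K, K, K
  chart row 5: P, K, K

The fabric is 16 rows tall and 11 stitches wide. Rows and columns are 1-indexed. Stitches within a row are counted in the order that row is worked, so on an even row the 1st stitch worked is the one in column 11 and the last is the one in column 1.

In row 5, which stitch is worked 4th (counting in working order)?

== STITCH ==
P

Derivation:
Row 5: (5-1) mod 5 = 4, so use chart row 5. Odd row -> RS.
Chart row 5 tiled across columns 1-11: P K K P K K P K K P K
RS: work column 1 to column 11, symbols as charted — the tiled row is the row as worked.
The 4th stitch worked is P.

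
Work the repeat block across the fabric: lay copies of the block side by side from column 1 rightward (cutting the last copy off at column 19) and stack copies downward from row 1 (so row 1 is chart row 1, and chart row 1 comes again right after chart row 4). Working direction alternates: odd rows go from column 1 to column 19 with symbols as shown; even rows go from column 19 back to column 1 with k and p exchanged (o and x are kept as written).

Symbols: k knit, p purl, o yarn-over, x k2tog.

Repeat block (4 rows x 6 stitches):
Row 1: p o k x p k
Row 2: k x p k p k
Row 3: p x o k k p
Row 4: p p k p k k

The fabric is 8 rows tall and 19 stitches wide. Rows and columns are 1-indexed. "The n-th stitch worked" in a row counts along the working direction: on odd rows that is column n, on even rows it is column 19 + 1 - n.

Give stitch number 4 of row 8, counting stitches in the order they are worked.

For row 8: chart row = ((8-1) mod 4) + 1 = 4; this is a WS (even) row.
Chart row 4 tiled across columns 1-19: p p k p k k p p k p k k p p k p k k p
Wrong side: read the tiled row from column 19 down to 1 and exchange k with p (leave o, x).
Row 8 as worked: k p p k p k k p p k p k k p p k p k k
Counting 4 along the worked row gives k.

Stitch:
k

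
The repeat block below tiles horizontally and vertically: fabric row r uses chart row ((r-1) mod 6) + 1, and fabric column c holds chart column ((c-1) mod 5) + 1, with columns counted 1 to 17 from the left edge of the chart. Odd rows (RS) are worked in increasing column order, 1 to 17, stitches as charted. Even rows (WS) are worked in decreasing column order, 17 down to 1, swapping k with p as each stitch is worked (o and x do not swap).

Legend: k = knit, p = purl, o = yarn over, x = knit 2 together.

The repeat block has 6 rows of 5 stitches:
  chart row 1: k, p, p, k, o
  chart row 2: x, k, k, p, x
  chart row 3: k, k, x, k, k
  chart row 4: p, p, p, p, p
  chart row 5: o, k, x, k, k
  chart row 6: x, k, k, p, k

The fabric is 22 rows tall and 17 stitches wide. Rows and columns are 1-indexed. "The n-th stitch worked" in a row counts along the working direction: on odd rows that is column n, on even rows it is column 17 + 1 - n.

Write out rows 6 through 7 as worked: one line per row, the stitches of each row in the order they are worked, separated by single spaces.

Result:
p x p k p p x p k p p x p k p p x
k p p k o k p p k o k p p k o k p

Derivation:
Row 6: chart row 6, WS - tiled (columns 1-17): x k k p k x k k p k x k k p k x k; work from column 17 back to 1 with k<->p swapped.
Row 7: chart row 1, RS - tile across columns 1-17 and work as-is.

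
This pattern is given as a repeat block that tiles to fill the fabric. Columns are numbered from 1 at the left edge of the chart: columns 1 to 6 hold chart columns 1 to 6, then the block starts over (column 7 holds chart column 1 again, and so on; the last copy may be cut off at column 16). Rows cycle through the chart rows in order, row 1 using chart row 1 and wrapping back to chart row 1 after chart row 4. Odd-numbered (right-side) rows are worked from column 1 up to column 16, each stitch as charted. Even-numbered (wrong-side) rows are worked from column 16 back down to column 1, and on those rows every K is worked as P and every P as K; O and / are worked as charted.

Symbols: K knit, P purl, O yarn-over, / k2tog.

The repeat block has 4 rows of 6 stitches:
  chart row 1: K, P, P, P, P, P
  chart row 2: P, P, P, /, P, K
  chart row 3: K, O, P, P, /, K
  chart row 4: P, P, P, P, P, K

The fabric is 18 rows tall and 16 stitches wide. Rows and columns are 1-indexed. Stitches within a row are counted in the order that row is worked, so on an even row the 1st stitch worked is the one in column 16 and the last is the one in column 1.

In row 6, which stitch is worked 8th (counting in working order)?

For row 6: chart row = ((6-1) mod 4) + 1 = 2; this is a WS (even) row.
Chart row 2 tiled across columns 1-16: P P P / P K P P P / P K P P P /
WS row: flip the tiled sequence (start at column 16) and apply K<->P; O and / stay.
Row 6 as worked: / K K K P K / K K K P K / K K K
The 8th stitch worked is K.

Result:
K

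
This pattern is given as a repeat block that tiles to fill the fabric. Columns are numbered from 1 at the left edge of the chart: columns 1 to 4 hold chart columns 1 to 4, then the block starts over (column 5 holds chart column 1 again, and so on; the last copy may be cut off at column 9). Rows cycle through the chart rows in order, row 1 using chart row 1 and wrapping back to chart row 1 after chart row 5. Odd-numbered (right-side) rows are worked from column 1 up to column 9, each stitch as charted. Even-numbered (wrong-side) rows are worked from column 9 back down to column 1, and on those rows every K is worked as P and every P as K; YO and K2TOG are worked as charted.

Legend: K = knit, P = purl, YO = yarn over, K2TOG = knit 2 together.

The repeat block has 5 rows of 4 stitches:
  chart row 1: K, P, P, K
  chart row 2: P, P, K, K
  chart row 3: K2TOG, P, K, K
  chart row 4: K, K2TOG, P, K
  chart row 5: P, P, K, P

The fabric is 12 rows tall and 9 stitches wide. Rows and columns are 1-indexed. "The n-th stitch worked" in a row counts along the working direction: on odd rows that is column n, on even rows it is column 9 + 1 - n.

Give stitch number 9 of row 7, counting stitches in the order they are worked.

Row 7 uses chart row ((7-1) mod 5)+1 = 2. Row 7 is odd, so RS.
Chart row 2 tiled across columns 1-9: P P K K P P K K P
Right side: take the tiled row as-is (worked left to right from column 1).
Counting 9 along the worked row gives P.

Result:
P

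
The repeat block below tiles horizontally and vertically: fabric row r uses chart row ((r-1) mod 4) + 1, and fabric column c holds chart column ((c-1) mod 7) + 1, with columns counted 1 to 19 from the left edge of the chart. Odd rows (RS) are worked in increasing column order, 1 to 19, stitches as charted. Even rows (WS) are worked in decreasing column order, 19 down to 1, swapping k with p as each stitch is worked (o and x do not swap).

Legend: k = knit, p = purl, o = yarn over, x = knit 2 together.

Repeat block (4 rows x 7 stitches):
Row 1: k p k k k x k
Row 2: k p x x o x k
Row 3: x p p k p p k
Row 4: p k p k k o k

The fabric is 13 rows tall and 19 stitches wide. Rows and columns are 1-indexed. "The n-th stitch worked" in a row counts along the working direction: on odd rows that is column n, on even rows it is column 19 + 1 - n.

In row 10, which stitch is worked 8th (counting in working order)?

Result:
o

Derivation:
Row 10 uses chart row ((10-1) mod 4)+1 = 2. Row 10 is even, so WS.
Chart row 2 tiled across columns 1-19: k p x x o x k k p x x o x k k p x x o
WS: work from column 19 back to column 1 (reverse the tiled row), swapping k<->p (o and x unchanged).
Row 10 as worked: o x x k p p x o x x k p p x o x x k p
Counting 8 along the worked row gives o.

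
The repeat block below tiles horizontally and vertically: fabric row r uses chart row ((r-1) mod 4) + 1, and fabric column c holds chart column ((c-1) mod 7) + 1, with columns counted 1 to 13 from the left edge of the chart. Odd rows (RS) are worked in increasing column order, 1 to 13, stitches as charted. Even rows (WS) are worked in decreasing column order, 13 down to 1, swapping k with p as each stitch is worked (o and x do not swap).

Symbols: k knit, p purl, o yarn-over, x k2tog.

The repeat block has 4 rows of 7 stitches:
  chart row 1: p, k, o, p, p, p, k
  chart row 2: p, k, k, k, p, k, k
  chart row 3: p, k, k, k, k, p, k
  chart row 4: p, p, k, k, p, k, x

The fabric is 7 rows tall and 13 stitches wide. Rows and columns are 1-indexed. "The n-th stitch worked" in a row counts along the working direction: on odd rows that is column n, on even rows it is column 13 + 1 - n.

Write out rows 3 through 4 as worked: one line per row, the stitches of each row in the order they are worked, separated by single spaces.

Result:
p k k k k p k p k k k k p
p k p p k k x p k p p k k

Derivation:
Row 3: chart row 3, RS - tile across columns 1-13 and work as-is.
Row 4: chart row 4, WS - tiled (columns 1-13): p p k k p k x p p k k p k; work from column 13 back to 1 with k<->p swapped.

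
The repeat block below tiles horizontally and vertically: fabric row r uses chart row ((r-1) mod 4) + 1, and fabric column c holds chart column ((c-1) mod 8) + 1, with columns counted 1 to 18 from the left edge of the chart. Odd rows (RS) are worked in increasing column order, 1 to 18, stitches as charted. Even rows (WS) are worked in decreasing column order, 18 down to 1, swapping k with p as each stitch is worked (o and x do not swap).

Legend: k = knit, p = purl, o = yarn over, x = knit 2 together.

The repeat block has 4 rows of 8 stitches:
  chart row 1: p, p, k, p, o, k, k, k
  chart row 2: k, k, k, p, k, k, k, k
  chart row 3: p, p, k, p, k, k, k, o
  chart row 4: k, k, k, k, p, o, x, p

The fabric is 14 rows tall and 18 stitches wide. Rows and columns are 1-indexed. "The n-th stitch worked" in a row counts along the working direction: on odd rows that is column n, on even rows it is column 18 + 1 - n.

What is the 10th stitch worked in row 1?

For row 1: chart row = ((1-1) mod 4) + 1 = 1; this is a RS (odd) row.
Chart row 1 tiled across columns 1-18: p p k p o k k k p p k p o k k k p p
Right side: take the tiled row as-is (worked left to right from column 1).
Counting 10 along the worked row gives p.

== STITCH ==
p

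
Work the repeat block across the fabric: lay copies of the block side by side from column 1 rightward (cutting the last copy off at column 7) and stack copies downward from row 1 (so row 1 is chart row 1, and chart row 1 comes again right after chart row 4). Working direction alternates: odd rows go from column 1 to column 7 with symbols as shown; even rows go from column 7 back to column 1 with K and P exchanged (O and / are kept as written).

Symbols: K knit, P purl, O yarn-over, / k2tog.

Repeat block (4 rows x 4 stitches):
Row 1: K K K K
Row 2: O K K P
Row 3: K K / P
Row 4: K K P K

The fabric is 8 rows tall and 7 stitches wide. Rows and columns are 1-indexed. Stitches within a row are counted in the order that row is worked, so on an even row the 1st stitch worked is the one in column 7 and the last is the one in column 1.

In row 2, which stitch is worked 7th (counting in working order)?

Row 2: (2-1) mod 4 = 1, so use chart row 2. Even row -> WS.
Chart row 2 tiled across columns 1-7: O K K P O K K
Wrong side: read the tiled row from column 7 down to 1 and exchange K with P (leave O, /).
Row 2 as worked: P P O K P P O
The 7th stitch worked is O.

Result:
O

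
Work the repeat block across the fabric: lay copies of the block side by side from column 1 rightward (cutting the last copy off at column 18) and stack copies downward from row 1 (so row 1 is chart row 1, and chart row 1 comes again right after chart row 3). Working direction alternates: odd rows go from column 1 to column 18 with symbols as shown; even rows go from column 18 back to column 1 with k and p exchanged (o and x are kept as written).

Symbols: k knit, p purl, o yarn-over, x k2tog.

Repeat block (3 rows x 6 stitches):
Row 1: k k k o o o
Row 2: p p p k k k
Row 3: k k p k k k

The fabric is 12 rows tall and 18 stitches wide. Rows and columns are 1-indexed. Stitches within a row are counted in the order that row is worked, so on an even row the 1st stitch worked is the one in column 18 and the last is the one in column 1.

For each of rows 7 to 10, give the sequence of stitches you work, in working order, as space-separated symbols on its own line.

Rows as worked:
k k k o o o k k k o o o k k k o o o
p p p k k k p p p k k k p p p k k k
k k p k k k k k p k k k k k p k k k
o o o p p p o o o p p p o o o p p p

Derivation:
Row 7: chart row 1, RS - tile across columns 1-18 and work as-is.
Row 8: chart row 2, WS - tiled (columns 1-18): p p p k k k p p p k k k p p p k k k; work from column 18 back to 1 with k<->p swapped.
Row 9: chart row 3, RS - tile across columns 1-18 and work as-is.
Row 10: chart row 1, WS - tiled (columns 1-18): k k k o o o k k k o o o k k k o o o; work from column 18 back to 1 with k<->p swapped.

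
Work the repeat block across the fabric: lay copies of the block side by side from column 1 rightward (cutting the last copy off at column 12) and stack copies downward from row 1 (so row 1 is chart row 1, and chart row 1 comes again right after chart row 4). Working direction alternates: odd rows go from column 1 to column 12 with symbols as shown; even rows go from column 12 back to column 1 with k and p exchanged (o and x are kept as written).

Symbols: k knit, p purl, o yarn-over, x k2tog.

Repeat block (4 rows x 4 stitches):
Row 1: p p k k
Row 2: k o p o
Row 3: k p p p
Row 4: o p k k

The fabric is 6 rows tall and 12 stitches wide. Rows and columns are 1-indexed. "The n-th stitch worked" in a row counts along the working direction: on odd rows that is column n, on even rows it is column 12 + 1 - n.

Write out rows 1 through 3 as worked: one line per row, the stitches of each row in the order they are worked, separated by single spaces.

== ROWS AS WORKED ==
p p k k p p k k p p k k
o k o p o k o p o k o p
k p p p k p p p k p p p

Derivation:
Row 1: chart row 1, RS - tile across columns 1-12 and work as-is.
Row 2: chart row 2, WS - tiled (columns 1-12): k o p o k o p o k o p o; work from column 12 back to 1 with k<->p swapped.
Row 3: chart row 3, RS - tile across columns 1-12 and work as-is.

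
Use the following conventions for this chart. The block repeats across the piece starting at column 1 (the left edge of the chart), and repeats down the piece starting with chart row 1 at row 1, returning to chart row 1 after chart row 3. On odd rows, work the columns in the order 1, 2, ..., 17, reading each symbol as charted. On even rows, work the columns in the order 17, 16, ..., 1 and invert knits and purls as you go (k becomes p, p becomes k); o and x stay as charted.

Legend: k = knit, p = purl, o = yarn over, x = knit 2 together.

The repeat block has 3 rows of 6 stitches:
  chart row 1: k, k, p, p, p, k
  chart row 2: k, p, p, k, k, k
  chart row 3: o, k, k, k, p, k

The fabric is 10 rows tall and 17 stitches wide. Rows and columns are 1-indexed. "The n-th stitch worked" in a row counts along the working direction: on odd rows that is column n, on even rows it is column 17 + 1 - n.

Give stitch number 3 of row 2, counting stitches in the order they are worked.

== STITCH ==
k

Derivation:
Row 2 uses chart row ((2-1) mod 3)+1 = 2. Row 2 is even, so WS.
Chart row 2 tiled across columns 1-17: k p p k k k k p p k k k k p p k k
WS row: flip the tiled sequence (start at column 17) and apply k<->p; o and x stay.
Row 2 as worked: p p k k p p p p k k p p p p k k p
Stitch 3 in working order -> k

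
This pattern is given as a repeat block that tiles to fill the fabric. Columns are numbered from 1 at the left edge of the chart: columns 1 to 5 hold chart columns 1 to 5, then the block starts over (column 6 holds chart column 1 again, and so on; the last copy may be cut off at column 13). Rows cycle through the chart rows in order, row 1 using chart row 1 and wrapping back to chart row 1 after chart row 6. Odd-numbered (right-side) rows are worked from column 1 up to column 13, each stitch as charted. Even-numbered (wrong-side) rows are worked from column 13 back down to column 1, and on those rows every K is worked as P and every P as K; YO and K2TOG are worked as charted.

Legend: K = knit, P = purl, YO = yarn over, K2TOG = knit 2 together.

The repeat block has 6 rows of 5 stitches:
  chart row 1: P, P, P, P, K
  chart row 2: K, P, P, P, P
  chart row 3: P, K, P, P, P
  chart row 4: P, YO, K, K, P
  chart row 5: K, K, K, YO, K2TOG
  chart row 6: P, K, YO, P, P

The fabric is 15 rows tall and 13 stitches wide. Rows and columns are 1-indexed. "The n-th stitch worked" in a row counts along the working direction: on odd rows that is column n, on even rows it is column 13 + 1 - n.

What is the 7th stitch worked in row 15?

Row 15 uses chart row ((15-1) mod 6)+1 = 3. Row 15 is odd, so RS.
Chart row 3 tiled across columns 1-13: P K P P P P K P P P P K P
RS row: no reversal, no swap; stitch n worked = column n.
Stitch 7 in working order -> K

Result:
K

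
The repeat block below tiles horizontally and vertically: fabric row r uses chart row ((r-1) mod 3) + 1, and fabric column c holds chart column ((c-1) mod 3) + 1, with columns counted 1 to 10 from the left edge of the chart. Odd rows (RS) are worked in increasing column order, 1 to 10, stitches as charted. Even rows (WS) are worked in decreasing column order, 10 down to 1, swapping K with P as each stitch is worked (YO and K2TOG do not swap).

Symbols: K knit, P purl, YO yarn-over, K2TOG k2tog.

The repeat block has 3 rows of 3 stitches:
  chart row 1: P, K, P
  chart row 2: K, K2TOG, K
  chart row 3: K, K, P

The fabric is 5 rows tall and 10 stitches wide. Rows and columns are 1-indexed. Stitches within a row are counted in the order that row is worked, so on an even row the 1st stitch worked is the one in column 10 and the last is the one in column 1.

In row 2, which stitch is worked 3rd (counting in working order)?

Result:
K2TOG

Derivation:
Row 2: (2-1) mod 3 = 1, so use chart row 2. Even row -> WS.
Chart row 2 tiled across columns 1-10: K K2TOG K K K2TOG K K K2TOG K K
WS: work from column 10 back to column 1 (reverse the tiled row), swapping K<->P (YO and K2TOG unchanged).
Row 2 as worked: P P K2TOG P P K2TOG P P K2TOG P
The 3rd stitch worked is K2TOG.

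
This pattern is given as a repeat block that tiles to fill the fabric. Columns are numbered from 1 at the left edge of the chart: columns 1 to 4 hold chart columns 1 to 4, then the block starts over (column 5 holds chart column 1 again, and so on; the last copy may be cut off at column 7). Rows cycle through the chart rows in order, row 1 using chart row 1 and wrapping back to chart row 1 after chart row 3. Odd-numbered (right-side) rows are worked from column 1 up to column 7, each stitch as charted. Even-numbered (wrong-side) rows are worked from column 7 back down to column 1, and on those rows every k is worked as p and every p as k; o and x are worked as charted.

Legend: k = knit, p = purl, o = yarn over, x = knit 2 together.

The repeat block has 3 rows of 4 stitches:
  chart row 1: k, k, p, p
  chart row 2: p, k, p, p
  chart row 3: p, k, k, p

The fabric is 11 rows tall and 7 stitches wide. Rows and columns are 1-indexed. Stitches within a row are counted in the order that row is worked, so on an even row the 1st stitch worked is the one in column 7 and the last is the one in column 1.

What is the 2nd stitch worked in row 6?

== STITCH ==
p

Derivation:
For row 6: chart row = ((6-1) mod 3) + 1 = 3; this is a WS (even) row.
Chart row 3 tiled across columns 1-7: p k k p p k k
WS: work from column 7 back to column 1 (reverse the tiled row), swapping k<->p (o and x unchanged).
Row 6 as worked: p p k k p p k
Stitch 2 in working order -> p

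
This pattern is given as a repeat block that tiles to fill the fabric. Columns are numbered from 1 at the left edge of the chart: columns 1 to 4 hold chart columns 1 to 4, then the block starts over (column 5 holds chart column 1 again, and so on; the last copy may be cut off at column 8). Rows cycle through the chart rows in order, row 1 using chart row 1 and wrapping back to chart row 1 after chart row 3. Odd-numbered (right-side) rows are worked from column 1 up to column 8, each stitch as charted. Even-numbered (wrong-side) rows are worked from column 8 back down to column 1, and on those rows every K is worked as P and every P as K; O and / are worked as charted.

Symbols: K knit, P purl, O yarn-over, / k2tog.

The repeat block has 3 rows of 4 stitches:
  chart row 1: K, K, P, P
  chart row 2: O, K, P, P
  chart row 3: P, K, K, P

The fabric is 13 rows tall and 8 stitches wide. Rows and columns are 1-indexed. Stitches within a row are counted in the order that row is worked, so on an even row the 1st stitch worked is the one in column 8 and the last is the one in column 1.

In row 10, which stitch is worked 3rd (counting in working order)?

Stitch:
P

Derivation:
Row 10 uses chart row ((10-1) mod 3)+1 = 1. Row 10 is even, so WS.
Chart row 1 tiled across columns 1-8: K K P P K K P P
WS: work from column 8 back to column 1 (reverse the tiled row), swapping K<->P (O and / unchanged).
Row 10 as worked: K K P P K K P P
Stitch 3 in working order -> P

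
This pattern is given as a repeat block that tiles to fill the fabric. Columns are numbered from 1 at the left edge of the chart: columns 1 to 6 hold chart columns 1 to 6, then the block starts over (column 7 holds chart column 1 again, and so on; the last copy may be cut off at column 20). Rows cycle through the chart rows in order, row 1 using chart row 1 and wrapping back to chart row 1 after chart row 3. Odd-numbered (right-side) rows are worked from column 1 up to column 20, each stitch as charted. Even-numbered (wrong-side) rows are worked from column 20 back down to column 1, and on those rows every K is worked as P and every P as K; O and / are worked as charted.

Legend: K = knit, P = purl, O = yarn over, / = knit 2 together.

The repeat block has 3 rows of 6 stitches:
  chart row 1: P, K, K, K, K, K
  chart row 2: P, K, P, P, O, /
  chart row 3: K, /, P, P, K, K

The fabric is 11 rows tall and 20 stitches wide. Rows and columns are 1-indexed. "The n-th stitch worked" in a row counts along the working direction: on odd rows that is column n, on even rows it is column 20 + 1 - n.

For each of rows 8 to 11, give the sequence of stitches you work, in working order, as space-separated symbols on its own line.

Rows as worked:
P K / O K K P K / O K K P K / O K K P K
K / P P K K K / P P K K K / P P K K K /
P K P P P P P K P P P P P K P P P P P K
P K P P O / P K P P O / P K P P O / P K

Derivation:
Row 8: chart row 2, WS - tiled (columns 1-20): P K P P O / P K P P O / P K P P O / P K; work from column 20 back to 1 with K<->P swapped.
Row 9: chart row 3, RS - tile across columns 1-20 and work as-is.
Row 10: chart row 1, WS - tiled (columns 1-20): P K K K K K P K K K K K P K K K K K P K; work from column 20 back to 1 with K<->P swapped.
Row 11: chart row 2, RS - tile across columns 1-20 and work as-is.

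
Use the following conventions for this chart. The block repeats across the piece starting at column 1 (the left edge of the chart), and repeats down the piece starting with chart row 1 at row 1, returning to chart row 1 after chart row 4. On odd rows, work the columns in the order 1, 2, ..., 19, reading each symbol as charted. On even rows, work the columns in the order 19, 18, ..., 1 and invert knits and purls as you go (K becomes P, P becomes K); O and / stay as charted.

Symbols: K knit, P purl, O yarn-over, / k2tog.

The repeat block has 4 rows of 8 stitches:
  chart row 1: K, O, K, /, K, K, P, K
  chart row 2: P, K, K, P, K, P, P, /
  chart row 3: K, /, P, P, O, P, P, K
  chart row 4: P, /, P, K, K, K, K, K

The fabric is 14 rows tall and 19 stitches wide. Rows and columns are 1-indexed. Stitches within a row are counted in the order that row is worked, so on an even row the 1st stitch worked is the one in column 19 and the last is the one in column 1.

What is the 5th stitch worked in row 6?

Stitch:
K

Derivation:
Row 6 uses chart row ((6-1) mod 4)+1 = 2. Row 6 is even, so WS.
Chart row 2 tiled across columns 1-19: P K K P K P P / P K K P K P P / P K K
Wrong side: read the tiled row from column 19 down to 1 and exchange K with P (leave O, /).
Row 6 as worked: P P K / K K P K P P K / K K P K P P K
Counting 5 along the worked row gives K.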